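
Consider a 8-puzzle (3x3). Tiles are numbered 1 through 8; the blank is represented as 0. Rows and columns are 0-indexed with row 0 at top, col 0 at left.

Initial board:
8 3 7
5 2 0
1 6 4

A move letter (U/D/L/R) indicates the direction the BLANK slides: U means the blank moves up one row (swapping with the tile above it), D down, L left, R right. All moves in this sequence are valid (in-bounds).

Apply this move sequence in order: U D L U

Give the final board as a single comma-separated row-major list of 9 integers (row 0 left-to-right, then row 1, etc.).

After move 1 (U):
8 3 0
5 2 7
1 6 4

After move 2 (D):
8 3 7
5 2 0
1 6 4

After move 3 (L):
8 3 7
5 0 2
1 6 4

After move 4 (U):
8 0 7
5 3 2
1 6 4

Answer: 8, 0, 7, 5, 3, 2, 1, 6, 4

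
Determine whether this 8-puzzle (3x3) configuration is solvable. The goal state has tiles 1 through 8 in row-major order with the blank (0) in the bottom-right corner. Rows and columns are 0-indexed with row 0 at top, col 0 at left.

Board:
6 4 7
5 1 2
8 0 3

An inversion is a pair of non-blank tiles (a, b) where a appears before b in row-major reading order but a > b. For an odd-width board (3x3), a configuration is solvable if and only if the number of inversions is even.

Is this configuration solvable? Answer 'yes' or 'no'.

Inversions (pairs i<j in row-major order where tile[i] > tile[j] > 0): 16
16 is even, so the puzzle is solvable.

Answer: yes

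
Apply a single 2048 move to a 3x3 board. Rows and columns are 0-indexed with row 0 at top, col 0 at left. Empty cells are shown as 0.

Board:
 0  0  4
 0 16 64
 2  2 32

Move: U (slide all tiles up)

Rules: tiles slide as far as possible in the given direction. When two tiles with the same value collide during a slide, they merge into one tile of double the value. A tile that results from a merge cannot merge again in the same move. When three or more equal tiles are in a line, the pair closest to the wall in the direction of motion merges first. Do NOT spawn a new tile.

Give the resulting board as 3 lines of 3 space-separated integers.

Answer:  2 16  4
 0  2 64
 0  0 32

Derivation:
Slide up:
col 0: [0, 0, 2] -> [2, 0, 0]
col 1: [0, 16, 2] -> [16, 2, 0]
col 2: [4, 64, 32] -> [4, 64, 32]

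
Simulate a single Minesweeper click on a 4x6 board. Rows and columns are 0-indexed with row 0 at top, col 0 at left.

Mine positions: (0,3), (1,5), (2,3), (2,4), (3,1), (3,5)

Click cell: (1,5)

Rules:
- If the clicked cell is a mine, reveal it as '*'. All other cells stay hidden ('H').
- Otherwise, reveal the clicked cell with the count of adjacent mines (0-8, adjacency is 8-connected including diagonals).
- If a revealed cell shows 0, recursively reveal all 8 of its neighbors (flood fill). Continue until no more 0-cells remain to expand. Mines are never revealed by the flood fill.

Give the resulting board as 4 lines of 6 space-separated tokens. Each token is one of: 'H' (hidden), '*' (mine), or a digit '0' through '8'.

H H H H H H
H H H H H *
H H H H H H
H H H H H H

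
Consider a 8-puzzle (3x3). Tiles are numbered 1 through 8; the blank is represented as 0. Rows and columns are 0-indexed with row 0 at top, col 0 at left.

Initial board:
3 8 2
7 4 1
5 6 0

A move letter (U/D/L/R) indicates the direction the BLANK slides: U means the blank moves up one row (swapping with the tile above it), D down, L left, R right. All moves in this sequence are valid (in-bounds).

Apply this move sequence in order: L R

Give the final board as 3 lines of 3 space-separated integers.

After move 1 (L):
3 8 2
7 4 1
5 0 6

After move 2 (R):
3 8 2
7 4 1
5 6 0

Answer: 3 8 2
7 4 1
5 6 0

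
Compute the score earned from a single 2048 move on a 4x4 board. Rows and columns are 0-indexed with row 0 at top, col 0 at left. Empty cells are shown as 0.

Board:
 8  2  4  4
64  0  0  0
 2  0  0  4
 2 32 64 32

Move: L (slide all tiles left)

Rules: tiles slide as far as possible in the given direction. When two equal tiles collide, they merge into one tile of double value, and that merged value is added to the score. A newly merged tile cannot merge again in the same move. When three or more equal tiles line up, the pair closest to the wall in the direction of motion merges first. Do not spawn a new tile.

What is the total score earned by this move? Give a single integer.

Answer: 8

Derivation:
Slide left:
row 0: [8, 2, 4, 4] -> [8, 2, 8, 0]  score +8 (running 8)
row 1: [64, 0, 0, 0] -> [64, 0, 0, 0]  score +0 (running 8)
row 2: [2, 0, 0, 4] -> [2, 4, 0, 0]  score +0 (running 8)
row 3: [2, 32, 64, 32] -> [2, 32, 64, 32]  score +0 (running 8)
Board after move:
 8  2  8  0
64  0  0  0
 2  4  0  0
 2 32 64 32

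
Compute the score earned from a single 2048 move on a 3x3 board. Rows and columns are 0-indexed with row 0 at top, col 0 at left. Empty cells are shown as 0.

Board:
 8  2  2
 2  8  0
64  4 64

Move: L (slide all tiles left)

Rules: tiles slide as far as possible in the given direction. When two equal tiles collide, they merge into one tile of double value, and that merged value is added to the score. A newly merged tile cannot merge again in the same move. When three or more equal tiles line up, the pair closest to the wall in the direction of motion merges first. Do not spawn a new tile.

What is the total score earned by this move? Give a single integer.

Answer: 4

Derivation:
Slide left:
row 0: [8, 2, 2] -> [8, 4, 0]  score +4 (running 4)
row 1: [2, 8, 0] -> [2, 8, 0]  score +0 (running 4)
row 2: [64, 4, 64] -> [64, 4, 64]  score +0 (running 4)
Board after move:
 8  4  0
 2  8  0
64  4 64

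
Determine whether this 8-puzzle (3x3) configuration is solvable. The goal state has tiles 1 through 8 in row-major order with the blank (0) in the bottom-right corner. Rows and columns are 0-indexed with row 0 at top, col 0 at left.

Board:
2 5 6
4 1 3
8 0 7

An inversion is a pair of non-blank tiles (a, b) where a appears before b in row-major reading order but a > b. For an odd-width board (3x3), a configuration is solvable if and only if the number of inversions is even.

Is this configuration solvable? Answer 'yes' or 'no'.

Inversions (pairs i<j in row-major order where tile[i] > tile[j] > 0): 10
10 is even, so the puzzle is solvable.

Answer: yes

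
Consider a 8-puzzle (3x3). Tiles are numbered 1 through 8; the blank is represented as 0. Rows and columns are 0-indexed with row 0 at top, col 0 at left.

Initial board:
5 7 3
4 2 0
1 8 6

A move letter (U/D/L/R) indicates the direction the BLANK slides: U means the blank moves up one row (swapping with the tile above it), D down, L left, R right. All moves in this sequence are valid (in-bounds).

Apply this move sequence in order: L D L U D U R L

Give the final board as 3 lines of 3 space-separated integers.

After move 1 (L):
5 7 3
4 0 2
1 8 6

After move 2 (D):
5 7 3
4 8 2
1 0 6

After move 3 (L):
5 7 3
4 8 2
0 1 6

After move 4 (U):
5 7 3
0 8 2
4 1 6

After move 5 (D):
5 7 3
4 8 2
0 1 6

After move 6 (U):
5 7 3
0 8 2
4 1 6

After move 7 (R):
5 7 3
8 0 2
4 1 6

After move 8 (L):
5 7 3
0 8 2
4 1 6

Answer: 5 7 3
0 8 2
4 1 6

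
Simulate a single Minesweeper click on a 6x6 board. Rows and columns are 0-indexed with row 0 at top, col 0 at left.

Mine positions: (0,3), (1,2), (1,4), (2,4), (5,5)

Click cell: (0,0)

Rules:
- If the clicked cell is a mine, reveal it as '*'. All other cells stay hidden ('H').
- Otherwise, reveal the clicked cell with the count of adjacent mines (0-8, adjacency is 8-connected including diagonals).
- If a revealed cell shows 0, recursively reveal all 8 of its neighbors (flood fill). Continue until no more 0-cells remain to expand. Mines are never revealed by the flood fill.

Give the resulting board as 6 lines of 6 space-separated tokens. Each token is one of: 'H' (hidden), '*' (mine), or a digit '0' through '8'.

0 1 H H H H
0 1 H H H H
0 1 1 3 H H
0 0 0 1 1 H
0 0 0 0 1 H
0 0 0 0 1 H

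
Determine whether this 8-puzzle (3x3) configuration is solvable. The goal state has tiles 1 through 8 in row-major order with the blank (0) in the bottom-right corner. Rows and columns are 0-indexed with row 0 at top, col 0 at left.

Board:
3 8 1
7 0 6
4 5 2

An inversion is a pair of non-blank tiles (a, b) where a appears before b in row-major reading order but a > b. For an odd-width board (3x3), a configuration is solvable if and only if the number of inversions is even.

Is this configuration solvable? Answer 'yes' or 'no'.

Inversions (pairs i<j in row-major order where tile[i] > tile[j] > 0): 17
17 is odd, so the puzzle is not solvable.

Answer: no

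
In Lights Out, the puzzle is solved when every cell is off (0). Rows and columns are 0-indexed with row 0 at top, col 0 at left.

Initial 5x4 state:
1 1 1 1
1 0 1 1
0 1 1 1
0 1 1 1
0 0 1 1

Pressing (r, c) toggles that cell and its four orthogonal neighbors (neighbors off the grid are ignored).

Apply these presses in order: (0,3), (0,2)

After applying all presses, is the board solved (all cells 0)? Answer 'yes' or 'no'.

After press 1 at (0,3):
1 1 0 0
1 0 1 0
0 1 1 1
0 1 1 1
0 0 1 1

After press 2 at (0,2):
1 0 1 1
1 0 0 0
0 1 1 1
0 1 1 1
0 0 1 1

Lights still on: 12

Answer: no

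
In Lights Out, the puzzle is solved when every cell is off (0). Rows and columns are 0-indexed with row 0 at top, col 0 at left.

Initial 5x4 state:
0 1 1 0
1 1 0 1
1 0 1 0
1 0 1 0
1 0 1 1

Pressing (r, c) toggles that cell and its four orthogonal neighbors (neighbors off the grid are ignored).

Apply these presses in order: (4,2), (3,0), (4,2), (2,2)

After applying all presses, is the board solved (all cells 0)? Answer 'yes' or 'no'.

After press 1 at (4,2):
0 1 1 0
1 1 0 1
1 0 1 0
1 0 0 0
1 1 0 0

After press 2 at (3,0):
0 1 1 0
1 1 0 1
0 0 1 0
0 1 0 0
0 1 0 0

After press 3 at (4,2):
0 1 1 0
1 1 0 1
0 0 1 0
0 1 1 0
0 0 1 1

After press 4 at (2,2):
0 1 1 0
1 1 1 1
0 1 0 1
0 1 0 0
0 0 1 1

Lights still on: 11

Answer: no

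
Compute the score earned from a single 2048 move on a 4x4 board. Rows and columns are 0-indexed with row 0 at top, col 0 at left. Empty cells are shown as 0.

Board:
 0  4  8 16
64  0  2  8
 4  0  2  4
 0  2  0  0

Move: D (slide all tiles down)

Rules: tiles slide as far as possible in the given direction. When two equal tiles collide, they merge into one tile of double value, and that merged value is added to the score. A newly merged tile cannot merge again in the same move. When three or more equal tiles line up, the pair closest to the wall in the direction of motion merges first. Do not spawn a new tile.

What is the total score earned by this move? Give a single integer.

Answer: 4

Derivation:
Slide down:
col 0: [0, 64, 4, 0] -> [0, 0, 64, 4]  score +0 (running 0)
col 1: [4, 0, 0, 2] -> [0, 0, 4, 2]  score +0 (running 0)
col 2: [8, 2, 2, 0] -> [0, 0, 8, 4]  score +4 (running 4)
col 3: [16, 8, 4, 0] -> [0, 16, 8, 4]  score +0 (running 4)
Board after move:
 0  0  0  0
 0  0  0 16
64  4  8  8
 4  2  4  4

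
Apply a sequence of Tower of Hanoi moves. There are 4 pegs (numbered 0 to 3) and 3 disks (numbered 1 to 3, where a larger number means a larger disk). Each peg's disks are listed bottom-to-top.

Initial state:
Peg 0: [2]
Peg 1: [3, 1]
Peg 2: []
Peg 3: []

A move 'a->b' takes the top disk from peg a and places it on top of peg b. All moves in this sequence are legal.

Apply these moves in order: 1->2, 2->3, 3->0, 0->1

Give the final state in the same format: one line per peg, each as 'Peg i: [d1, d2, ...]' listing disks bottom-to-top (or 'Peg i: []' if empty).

After move 1 (1->2):
Peg 0: [2]
Peg 1: [3]
Peg 2: [1]
Peg 3: []

After move 2 (2->3):
Peg 0: [2]
Peg 1: [3]
Peg 2: []
Peg 3: [1]

After move 3 (3->0):
Peg 0: [2, 1]
Peg 1: [3]
Peg 2: []
Peg 3: []

After move 4 (0->1):
Peg 0: [2]
Peg 1: [3, 1]
Peg 2: []
Peg 3: []

Answer: Peg 0: [2]
Peg 1: [3, 1]
Peg 2: []
Peg 3: []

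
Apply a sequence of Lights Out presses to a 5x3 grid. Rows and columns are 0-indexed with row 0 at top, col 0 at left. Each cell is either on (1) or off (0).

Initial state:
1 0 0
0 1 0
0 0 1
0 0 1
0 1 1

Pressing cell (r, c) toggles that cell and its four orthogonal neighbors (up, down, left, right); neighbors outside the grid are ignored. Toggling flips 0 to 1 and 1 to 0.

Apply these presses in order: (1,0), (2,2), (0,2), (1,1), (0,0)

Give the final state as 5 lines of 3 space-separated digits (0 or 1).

After press 1 at (1,0):
0 0 0
1 0 0
1 0 1
0 0 1
0 1 1

After press 2 at (2,2):
0 0 0
1 0 1
1 1 0
0 0 0
0 1 1

After press 3 at (0,2):
0 1 1
1 0 0
1 1 0
0 0 0
0 1 1

After press 4 at (1,1):
0 0 1
0 1 1
1 0 0
0 0 0
0 1 1

After press 5 at (0,0):
1 1 1
1 1 1
1 0 0
0 0 0
0 1 1

Answer: 1 1 1
1 1 1
1 0 0
0 0 0
0 1 1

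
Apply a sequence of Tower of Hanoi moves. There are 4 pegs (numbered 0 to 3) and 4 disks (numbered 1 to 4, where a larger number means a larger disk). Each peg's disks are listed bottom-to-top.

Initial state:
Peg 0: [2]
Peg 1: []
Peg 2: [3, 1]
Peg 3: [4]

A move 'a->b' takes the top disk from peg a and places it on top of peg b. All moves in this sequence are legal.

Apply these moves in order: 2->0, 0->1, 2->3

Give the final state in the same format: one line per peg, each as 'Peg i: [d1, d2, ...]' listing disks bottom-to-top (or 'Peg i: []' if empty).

After move 1 (2->0):
Peg 0: [2, 1]
Peg 1: []
Peg 2: [3]
Peg 3: [4]

After move 2 (0->1):
Peg 0: [2]
Peg 1: [1]
Peg 2: [3]
Peg 3: [4]

After move 3 (2->3):
Peg 0: [2]
Peg 1: [1]
Peg 2: []
Peg 3: [4, 3]

Answer: Peg 0: [2]
Peg 1: [1]
Peg 2: []
Peg 3: [4, 3]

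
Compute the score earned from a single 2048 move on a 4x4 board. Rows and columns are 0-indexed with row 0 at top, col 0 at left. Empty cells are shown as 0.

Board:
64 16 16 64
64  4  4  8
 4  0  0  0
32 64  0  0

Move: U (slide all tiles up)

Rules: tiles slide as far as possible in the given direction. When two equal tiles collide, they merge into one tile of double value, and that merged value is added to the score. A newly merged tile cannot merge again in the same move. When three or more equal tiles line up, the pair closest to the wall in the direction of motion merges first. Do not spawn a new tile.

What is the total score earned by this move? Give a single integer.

Slide up:
col 0: [64, 64, 4, 32] -> [128, 4, 32, 0]  score +128 (running 128)
col 1: [16, 4, 0, 64] -> [16, 4, 64, 0]  score +0 (running 128)
col 2: [16, 4, 0, 0] -> [16, 4, 0, 0]  score +0 (running 128)
col 3: [64, 8, 0, 0] -> [64, 8, 0, 0]  score +0 (running 128)
Board after move:
128  16  16  64
  4   4   4   8
 32  64   0   0
  0   0   0   0

Answer: 128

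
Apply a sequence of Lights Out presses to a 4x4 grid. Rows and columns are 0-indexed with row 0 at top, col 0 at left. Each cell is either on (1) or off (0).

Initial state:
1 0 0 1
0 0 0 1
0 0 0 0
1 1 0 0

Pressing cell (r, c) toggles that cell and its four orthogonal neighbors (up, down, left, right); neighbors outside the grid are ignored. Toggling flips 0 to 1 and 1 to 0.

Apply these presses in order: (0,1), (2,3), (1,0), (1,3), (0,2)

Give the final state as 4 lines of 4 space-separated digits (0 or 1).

After press 1 at (0,1):
0 1 1 1
0 1 0 1
0 0 0 0
1 1 0 0

After press 2 at (2,3):
0 1 1 1
0 1 0 0
0 0 1 1
1 1 0 1

After press 3 at (1,0):
1 1 1 1
1 0 0 0
1 0 1 1
1 1 0 1

After press 4 at (1,3):
1 1 1 0
1 0 1 1
1 0 1 0
1 1 0 1

After press 5 at (0,2):
1 0 0 1
1 0 0 1
1 0 1 0
1 1 0 1

Answer: 1 0 0 1
1 0 0 1
1 0 1 0
1 1 0 1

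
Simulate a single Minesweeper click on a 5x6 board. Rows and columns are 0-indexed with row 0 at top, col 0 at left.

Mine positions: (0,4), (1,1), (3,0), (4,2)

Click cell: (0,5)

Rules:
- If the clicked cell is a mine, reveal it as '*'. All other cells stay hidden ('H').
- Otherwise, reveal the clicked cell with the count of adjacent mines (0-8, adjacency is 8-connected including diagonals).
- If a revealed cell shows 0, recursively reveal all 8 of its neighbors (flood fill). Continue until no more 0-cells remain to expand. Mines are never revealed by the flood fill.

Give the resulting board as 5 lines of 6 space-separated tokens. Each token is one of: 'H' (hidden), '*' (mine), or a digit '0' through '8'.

H H H H H 1
H H H H H H
H H H H H H
H H H H H H
H H H H H H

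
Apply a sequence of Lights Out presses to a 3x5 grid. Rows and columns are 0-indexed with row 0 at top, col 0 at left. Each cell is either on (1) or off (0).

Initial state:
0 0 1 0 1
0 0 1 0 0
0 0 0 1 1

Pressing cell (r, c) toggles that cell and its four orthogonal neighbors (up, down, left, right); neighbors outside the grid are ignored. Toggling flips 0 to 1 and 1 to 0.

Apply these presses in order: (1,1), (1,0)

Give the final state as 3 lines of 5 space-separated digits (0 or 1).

After press 1 at (1,1):
0 1 1 0 1
1 1 0 0 0
0 1 0 1 1

After press 2 at (1,0):
1 1 1 0 1
0 0 0 0 0
1 1 0 1 1

Answer: 1 1 1 0 1
0 0 0 0 0
1 1 0 1 1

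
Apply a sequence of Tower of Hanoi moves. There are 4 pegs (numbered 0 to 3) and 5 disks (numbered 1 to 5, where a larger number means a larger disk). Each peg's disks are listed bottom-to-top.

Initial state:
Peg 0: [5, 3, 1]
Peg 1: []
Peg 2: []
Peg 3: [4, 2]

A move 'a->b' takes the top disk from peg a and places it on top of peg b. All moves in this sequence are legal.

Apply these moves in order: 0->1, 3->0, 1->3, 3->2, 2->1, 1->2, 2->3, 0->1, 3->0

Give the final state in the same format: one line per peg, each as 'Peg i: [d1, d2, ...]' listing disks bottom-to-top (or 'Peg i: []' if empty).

Answer: Peg 0: [5, 3, 1]
Peg 1: [2]
Peg 2: []
Peg 3: [4]

Derivation:
After move 1 (0->1):
Peg 0: [5, 3]
Peg 1: [1]
Peg 2: []
Peg 3: [4, 2]

After move 2 (3->0):
Peg 0: [5, 3, 2]
Peg 1: [1]
Peg 2: []
Peg 3: [4]

After move 3 (1->3):
Peg 0: [5, 3, 2]
Peg 1: []
Peg 2: []
Peg 3: [4, 1]

After move 4 (3->2):
Peg 0: [5, 3, 2]
Peg 1: []
Peg 2: [1]
Peg 3: [4]

After move 5 (2->1):
Peg 0: [5, 3, 2]
Peg 1: [1]
Peg 2: []
Peg 3: [4]

After move 6 (1->2):
Peg 0: [5, 3, 2]
Peg 1: []
Peg 2: [1]
Peg 3: [4]

After move 7 (2->3):
Peg 0: [5, 3, 2]
Peg 1: []
Peg 2: []
Peg 3: [4, 1]

After move 8 (0->1):
Peg 0: [5, 3]
Peg 1: [2]
Peg 2: []
Peg 3: [4, 1]

After move 9 (3->0):
Peg 0: [5, 3, 1]
Peg 1: [2]
Peg 2: []
Peg 3: [4]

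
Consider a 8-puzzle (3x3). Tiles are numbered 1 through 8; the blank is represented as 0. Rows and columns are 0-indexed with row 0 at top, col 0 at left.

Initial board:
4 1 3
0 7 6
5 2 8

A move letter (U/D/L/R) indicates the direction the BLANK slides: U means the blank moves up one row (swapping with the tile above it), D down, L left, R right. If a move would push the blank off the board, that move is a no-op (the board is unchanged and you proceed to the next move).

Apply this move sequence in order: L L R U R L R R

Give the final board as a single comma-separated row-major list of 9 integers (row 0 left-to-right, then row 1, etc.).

Answer: 4, 3, 0, 7, 1, 6, 5, 2, 8

Derivation:
After move 1 (L):
4 1 3
0 7 6
5 2 8

After move 2 (L):
4 1 3
0 7 6
5 2 8

After move 3 (R):
4 1 3
7 0 6
5 2 8

After move 4 (U):
4 0 3
7 1 6
5 2 8

After move 5 (R):
4 3 0
7 1 6
5 2 8

After move 6 (L):
4 0 3
7 1 6
5 2 8

After move 7 (R):
4 3 0
7 1 6
5 2 8

After move 8 (R):
4 3 0
7 1 6
5 2 8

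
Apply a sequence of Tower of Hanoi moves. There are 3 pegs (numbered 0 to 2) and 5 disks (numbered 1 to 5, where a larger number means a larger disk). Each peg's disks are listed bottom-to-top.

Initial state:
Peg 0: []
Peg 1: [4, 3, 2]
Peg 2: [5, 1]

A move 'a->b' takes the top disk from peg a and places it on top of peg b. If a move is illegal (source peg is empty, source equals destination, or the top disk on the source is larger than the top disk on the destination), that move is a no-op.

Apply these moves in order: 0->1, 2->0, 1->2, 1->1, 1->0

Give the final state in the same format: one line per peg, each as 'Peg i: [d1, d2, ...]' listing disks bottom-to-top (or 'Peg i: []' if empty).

Answer: Peg 0: [1]
Peg 1: [4, 3]
Peg 2: [5, 2]

Derivation:
After move 1 (0->1):
Peg 0: []
Peg 1: [4, 3, 2]
Peg 2: [5, 1]

After move 2 (2->0):
Peg 0: [1]
Peg 1: [4, 3, 2]
Peg 2: [5]

After move 3 (1->2):
Peg 0: [1]
Peg 1: [4, 3]
Peg 2: [5, 2]

After move 4 (1->1):
Peg 0: [1]
Peg 1: [4, 3]
Peg 2: [5, 2]

After move 5 (1->0):
Peg 0: [1]
Peg 1: [4, 3]
Peg 2: [5, 2]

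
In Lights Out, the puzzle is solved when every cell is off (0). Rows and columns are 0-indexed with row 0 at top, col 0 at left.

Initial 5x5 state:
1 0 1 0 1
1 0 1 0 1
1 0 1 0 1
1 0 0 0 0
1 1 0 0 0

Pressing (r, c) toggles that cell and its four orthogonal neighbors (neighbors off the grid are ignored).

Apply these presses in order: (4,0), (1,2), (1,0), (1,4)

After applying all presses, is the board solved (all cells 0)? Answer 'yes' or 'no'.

Answer: yes

Derivation:
After press 1 at (4,0):
1 0 1 0 1
1 0 1 0 1
1 0 1 0 1
0 0 0 0 0
0 0 0 0 0

After press 2 at (1,2):
1 0 0 0 1
1 1 0 1 1
1 0 0 0 1
0 0 0 0 0
0 0 0 0 0

After press 3 at (1,0):
0 0 0 0 1
0 0 0 1 1
0 0 0 0 1
0 0 0 0 0
0 0 0 0 0

After press 4 at (1,4):
0 0 0 0 0
0 0 0 0 0
0 0 0 0 0
0 0 0 0 0
0 0 0 0 0

Lights still on: 0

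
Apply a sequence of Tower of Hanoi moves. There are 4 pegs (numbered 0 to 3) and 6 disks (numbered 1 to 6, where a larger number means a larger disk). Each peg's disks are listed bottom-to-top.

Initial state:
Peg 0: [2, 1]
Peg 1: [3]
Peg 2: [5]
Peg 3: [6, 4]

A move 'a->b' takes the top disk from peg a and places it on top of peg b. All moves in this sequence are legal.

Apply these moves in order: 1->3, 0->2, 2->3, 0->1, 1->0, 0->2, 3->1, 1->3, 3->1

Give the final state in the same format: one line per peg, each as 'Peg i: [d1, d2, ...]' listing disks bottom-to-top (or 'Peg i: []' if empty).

Answer: Peg 0: []
Peg 1: [1]
Peg 2: [5, 2]
Peg 3: [6, 4, 3]

Derivation:
After move 1 (1->3):
Peg 0: [2, 1]
Peg 1: []
Peg 2: [5]
Peg 3: [6, 4, 3]

After move 2 (0->2):
Peg 0: [2]
Peg 1: []
Peg 2: [5, 1]
Peg 3: [6, 4, 3]

After move 3 (2->3):
Peg 0: [2]
Peg 1: []
Peg 2: [5]
Peg 3: [6, 4, 3, 1]

After move 4 (0->1):
Peg 0: []
Peg 1: [2]
Peg 2: [5]
Peg 3: [6, 4, 3, 1]

After move 5 (1->0):
Peg 0: [2]
Peg 1: []
Peg 2: [5]
Peg 3: [6, 4, 3, 1]

After move 6 (0->2):
Peg 0: []
Peg 1: []
Peg 2: [5, 2]
Peg 3: [6, 4, 3, 1]

After move 7 (3->1):
Peg 0: []
Peg 1: [1]
Peg 2: [5, 2]
Peg 3: [6, 4, 3]

After move 8 (1->3):
Peg 0: []
Peg 1: []
Peg 2: [5, 2]
Peg 3: [6, 4, 3, 1]

After move 9 (3->1):
Peg 0: []
Peg 1: [1]
Peg 2: [5, 2]
Peg 3: [6, 4, 3]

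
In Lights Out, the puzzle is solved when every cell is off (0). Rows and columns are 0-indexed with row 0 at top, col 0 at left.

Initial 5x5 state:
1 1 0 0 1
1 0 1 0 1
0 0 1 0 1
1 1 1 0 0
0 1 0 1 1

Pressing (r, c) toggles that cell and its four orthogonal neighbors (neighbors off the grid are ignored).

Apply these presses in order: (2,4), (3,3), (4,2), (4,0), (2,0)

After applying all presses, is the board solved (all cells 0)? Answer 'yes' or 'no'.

Answer: no

Derivation:
After press 1 at (2,4):
1 1 0 0 1
1 0 1 0 0
0 0 1 1 0
1 1 1 0 1
0 1 0 1 1

After press 2 at (3,3):
1 1 0 0 1
1 0 1 0 0
0 0 1 0 0
1 1 0 1 0
0 1 0 0 1

After press 3 at (4,2):
1 1 0 0 1
1 0 1 0 0
0 0 1 0 0
1 1 1 1 0
0 0 1 1 1

After press 4 at (4,0):
1 1 0 0 1
1 0 1 0 0
0 0 1 0 0
0 1 1 1 0
1 1 1 1 1

After press 5 at (2,0):
1 1 0 0 1
0 0 1 0 0
1 1 1 0 0
1 1 1 1 0
1 1 1 1 1

Lights still on: 16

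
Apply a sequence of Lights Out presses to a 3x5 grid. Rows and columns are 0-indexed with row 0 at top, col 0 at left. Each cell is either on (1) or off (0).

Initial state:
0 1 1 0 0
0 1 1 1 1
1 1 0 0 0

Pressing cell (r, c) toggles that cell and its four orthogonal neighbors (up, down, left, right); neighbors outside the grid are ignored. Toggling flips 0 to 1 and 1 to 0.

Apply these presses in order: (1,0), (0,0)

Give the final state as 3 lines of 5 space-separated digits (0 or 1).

After press 1 at (1,0):
1 1 1 0 0
1 0 1 1 1
0 1 0 0 0

After press 2 at (0,0):
0 0 1 0 0
0 0 1 1 1
0 1 0 0 0

Answer: 0 0 1 0 0
0 0 1 1 1
0 1 0 0 0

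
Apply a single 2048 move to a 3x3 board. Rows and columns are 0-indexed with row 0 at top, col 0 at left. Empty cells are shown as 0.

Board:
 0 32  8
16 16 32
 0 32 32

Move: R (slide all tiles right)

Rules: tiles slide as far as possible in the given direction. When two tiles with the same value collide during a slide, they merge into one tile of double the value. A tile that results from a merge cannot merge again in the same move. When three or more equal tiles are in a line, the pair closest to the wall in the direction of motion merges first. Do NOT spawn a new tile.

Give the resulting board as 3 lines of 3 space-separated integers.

Answer:  0 32  8
 0 32 32
 0  0 64

Derivation:
Slide right:
row 0: [0, 32, 8] -> [0, 32, 8]
row 1: [16, 16, 32] -> [0, 32, 32]
row 2: [0, 32, 32] -> [0, 0, 64]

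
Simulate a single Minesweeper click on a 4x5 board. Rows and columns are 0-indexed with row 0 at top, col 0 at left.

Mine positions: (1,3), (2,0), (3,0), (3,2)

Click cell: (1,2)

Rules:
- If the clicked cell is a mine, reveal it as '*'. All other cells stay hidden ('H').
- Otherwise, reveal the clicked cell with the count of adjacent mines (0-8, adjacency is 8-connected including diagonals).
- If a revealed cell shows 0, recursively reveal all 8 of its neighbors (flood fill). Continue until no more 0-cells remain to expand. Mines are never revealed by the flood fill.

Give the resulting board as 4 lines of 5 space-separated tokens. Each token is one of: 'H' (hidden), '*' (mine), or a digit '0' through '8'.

H H H H H
H H 1 H H
H H H H H
H H H H H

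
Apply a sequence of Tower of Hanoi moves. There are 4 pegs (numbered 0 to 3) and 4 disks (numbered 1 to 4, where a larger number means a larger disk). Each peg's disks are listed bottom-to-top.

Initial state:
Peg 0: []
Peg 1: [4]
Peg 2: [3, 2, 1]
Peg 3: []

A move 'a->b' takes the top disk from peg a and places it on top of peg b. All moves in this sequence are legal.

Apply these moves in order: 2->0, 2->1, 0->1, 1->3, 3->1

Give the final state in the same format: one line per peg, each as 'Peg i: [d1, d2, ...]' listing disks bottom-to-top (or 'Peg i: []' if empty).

Answer: Peg 0: []
Peg 1: [4, 2, 1]
Peg 2: [3]
Peg 3: []

Derivation:
After move 1 (2->0):
Peg 0: [1]
Peg 1: [4]
Peg 2: [3, 2]
Peg 3: []

After move 2 (2->1):
Peg 0: [1]
Peg 1: [4, 2]
Peg 2: [3]
Peg 3: []

After move 3 (0->1):
Peg 0: []
Peg 1: [4, 2, 1]
Peg 2: [3]
Peg 3: []

After move 4 (1->3):
Peg 0: []
Peg 1: [4, 2]
Peg 2: [3]
Peg 3: [1]

After move 5 (3->1):
Peg 0: []
Peg 1: [4, 2, 1]
Peg 2: [3]
Peg 3: []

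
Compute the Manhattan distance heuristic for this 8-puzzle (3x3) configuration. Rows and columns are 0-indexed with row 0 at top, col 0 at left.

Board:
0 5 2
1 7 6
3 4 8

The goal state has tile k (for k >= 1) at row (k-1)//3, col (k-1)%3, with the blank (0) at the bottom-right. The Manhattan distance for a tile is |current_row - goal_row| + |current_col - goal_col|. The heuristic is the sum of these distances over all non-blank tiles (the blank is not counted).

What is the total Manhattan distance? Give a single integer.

Tile 5: at (0,1), goal (1,1), distance |0-1|+|1-1| = 1
Tile 2: at (0,2), goal (0,1), distance |0-0|+|2-1| = 1
Tile 1: at (1,0), goal (0,0), distance |1-0|+|0-0| = 1
Tile 7: at (1,1), goal (2,0), distance |1-2|+|1-0| = 2
Tile 6: at (1,2), goal (1,2), distance |1-1|+|2-2| = 0
Tile 3: at (2,0), goal (0,2), distance |2-0|+|0-2| = 4
Tile 4: at (2,1), goal (1,0), distance |2-1|+|1-0| = 2
Tile 8: at (2,2), goal (2,1), distance |2-2|+|2-1| = 1
Sum: 1 + 1 + 1 + 2 + 0 + 4 + 2 + 1 = 12

Answer: 12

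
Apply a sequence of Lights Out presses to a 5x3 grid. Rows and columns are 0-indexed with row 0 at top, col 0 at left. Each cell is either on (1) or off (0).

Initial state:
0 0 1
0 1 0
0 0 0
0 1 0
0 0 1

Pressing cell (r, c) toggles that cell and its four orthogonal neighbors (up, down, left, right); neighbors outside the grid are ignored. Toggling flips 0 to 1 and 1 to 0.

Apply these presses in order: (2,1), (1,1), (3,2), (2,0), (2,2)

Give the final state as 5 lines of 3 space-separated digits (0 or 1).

After press 1 at (2,1):
0 0 1
0 0 0
1 1 1
0 0 0
0 0 1

After press 2 at (1,1):
0 1 1
1 1 1
1 0 1
0 0 0
0 0 1

After press 3 at (3,2):
0 1 1
1 1 1
1 0 0
0 1 1
0 0 0

After press 4 at (2,0):
0 1 1
0 1 1
0 1 0
1 1 1
0 0 0

After press 5 at (2,2):
0 1 1
0 1 0
0 0 1
1 1 0
0 0 0

Answer: 0 1 1
0 1 0
0 0 1
1 1 0
0 0 0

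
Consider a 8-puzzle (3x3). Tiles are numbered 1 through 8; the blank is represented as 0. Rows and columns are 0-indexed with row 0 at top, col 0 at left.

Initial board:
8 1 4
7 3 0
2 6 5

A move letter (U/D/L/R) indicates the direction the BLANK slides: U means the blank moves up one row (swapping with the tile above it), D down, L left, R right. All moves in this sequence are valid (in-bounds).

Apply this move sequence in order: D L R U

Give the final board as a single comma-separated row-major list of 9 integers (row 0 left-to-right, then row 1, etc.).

Answer: 8, 1, 4, 7, 3, 0, 2, 6, 5

Derivation:
After move 1 (D):
8 1 4
7 3 5
2 6 0

After move 2 (L):
8 1 4
7 3 5
2 0 6

After move 3 (R):
8 1 4
7 3 5
2 6 0

After move 4 (U):
8 1 4
7 3 0
2 6 5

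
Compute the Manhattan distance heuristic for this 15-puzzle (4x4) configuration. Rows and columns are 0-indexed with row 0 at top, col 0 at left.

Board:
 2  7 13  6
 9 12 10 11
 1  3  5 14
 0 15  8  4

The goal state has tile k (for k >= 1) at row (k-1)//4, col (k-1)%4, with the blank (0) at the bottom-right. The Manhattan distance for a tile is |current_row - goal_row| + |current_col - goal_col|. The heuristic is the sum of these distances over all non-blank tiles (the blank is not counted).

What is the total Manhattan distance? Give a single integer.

Tile 2: at (0,0), goal (0,1), distance |0-0|+|0-1| = 1
Tile 7: at (0,1), goal (1,2), distance |0-1|+|1-2| = 2
Tile 13: at (0,2), goal (3,0), distance |0-3|+|2-0| = 5
Tile 6: at (0,3), goal (1,1), distance |0-1|+|3-1| = 3
Tile 9: at (1,0), goal (2,0), distance |1-2|+|0-0| = 1
Tile 12: at (1,1), goal (2,3), distance |1-2|+|1-3| = 3
Tile 10: at (1,2), goal (2,1), distance |1-2|+|2-1| = 2
Tile 11: at (1,3), goal (2,2), distance |1-2|+|3-2| = 2
Tile 1: at (2,0), goal (0,0), distance |2-0|+|0-0| = 2
Tile 3: at (2,1), goal (0,2), distance |2-0|+|1-2| = 3
Tile 5: at (2,2), goal (1,0), distance |2-1|+|2-0| = 3
Tile 14: at (2,3), goal (3,1), distance |2-3|+|3-1| = 3
Tile 15: at (3,1), goal (3,2), distance |3-3|+|1-2| = 1
Tile 8: at (3,2), goal (1,3), distance |3-1|+|2-3| = 3
Tile 4: at (3,3), goal (0,3), distance |3-0|+|3-3| = 3
Sum: 1 + 2 + 5 + 3 + 1 + 3 + 2 + 2 + 2 + 3 + 3 + 3 + 1 + 3 + 3 = 37

Answer: 37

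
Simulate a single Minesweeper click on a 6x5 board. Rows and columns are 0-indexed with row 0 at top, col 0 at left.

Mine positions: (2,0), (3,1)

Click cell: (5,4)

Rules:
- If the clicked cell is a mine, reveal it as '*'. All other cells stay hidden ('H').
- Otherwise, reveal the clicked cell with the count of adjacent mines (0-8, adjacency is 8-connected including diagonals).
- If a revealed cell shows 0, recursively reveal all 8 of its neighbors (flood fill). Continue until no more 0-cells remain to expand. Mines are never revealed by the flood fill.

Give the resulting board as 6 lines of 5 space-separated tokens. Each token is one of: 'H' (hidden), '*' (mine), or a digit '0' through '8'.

0 0 0 0 0
1 1 0 0 0
H 2 1 0 0
H H 1 0 0
1 1 1 0 0
0 0 0 0 0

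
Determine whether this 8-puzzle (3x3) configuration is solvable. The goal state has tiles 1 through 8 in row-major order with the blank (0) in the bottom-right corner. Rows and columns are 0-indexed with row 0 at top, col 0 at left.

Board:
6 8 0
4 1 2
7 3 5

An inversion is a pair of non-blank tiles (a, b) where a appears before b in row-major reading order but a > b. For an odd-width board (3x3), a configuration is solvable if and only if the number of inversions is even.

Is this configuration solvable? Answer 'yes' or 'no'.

Inversions (pairs i<j in row-major order where tile[i] > tile[j] > 0): 16
16 is even, so the puzzle is solvable.

Answer: yes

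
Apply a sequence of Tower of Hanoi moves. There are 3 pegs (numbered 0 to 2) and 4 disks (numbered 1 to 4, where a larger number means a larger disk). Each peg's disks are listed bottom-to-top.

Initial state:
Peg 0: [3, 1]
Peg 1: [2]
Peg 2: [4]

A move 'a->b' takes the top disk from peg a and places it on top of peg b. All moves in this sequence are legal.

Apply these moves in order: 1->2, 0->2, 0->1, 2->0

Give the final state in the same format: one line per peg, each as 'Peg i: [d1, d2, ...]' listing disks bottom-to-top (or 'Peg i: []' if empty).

After move 1 (1->2):
Peg 0: [3, 1]
Peg 1: []
Peg 2: [4, 2]

After move 2 (0->2):
Peg 0: [3]
Peg 1: []
Peg 2: [4, 2, 1]

After move 3 (0->1):
Peg 0: []
Peg 1: [3]
Peg 2: [4, 2, 1]

After move 4 (2->0):
Peg 0: [1]
Peg 1: [3]
Peg 2: [4, 2]

Answer: Peg 0: [1]
Peg 1: [3]
Peg 2: [4, 2]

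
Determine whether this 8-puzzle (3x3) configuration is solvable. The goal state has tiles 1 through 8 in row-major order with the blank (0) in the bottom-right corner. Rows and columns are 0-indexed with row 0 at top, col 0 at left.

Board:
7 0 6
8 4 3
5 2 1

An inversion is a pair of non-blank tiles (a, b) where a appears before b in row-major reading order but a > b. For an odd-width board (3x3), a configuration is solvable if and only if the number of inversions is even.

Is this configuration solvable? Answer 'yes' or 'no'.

Answer: yes

Derivation:
Inversions (pairs i<j in row-major order where tile[i] > tile[j] > 0): 24
24 is even, so the puzzle is solvable.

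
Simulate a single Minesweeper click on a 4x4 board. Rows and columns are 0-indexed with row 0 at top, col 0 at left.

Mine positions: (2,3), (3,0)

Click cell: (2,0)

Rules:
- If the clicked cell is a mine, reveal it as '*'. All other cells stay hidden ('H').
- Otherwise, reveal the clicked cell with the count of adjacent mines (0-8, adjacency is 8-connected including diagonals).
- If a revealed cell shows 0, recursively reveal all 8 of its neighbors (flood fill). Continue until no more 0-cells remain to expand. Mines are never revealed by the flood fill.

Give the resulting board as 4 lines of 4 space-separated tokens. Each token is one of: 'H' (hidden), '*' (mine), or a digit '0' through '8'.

H H H H
H H H H
1 H H H
H H H H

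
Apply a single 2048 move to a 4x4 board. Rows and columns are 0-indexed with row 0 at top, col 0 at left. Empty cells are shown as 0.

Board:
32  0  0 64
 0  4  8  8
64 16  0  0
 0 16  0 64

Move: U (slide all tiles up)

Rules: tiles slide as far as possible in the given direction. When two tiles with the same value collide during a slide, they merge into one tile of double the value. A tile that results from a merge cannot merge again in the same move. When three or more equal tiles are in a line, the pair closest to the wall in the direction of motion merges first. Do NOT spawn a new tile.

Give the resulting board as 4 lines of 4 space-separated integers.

Answer: 32  4  8 64
64 32  0  8
 0  0  0 64
 0  0  0  0

Derivation:
Slide up:
col 0: [32, 0, 64, 0] -> [32, 64, 0, 0]
col 1: [0, 4, 16, 16] -> [4, 32, 0, 0]
col 2: [0, 8, 0, 0] -> [8, 0, 0, 0]
col 3: [64, 8, 0, 64] -> [64, 8, 64, 0]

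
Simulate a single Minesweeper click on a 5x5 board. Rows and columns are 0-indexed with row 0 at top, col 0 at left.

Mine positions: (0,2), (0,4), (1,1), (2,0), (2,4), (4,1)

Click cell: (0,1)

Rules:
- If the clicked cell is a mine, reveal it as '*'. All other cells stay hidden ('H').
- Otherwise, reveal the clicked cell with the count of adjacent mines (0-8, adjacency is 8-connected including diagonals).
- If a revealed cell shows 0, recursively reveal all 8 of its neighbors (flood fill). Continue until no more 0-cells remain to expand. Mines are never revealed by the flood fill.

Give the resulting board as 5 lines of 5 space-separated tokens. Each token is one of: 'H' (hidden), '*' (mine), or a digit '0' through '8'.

H 2 H H H
H H H H H
H H H H H
H H H H H
H H H H H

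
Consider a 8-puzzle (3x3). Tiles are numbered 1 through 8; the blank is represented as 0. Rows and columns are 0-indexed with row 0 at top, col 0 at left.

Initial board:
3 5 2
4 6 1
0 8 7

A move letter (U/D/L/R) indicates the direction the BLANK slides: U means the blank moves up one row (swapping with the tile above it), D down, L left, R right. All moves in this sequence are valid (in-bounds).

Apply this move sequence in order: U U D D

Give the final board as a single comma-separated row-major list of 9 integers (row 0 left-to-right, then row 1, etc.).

After move 1 (U):
3 5 2
0 6 1
4 8 7

After move 2 (U):
0 5 2
3 6 1
4 8 7

After move 3 (D):
3 5 2
0 6 1
4 8 7

After move 4 (D):
3 5 2
4 6 1
0 8 7

Answer: 3, 5, 2, 4, 6, 1, 0, 8, 7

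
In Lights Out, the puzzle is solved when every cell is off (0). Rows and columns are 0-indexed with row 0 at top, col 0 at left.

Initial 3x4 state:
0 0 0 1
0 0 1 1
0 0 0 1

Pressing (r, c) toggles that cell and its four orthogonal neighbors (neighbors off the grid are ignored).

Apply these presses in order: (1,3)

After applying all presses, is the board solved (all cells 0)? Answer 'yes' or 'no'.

Answer: yes

Derivation:
After press 1 at (1,3):
0 0 0 0
0 0 0 0
0 0 0 0

Lights still on: 0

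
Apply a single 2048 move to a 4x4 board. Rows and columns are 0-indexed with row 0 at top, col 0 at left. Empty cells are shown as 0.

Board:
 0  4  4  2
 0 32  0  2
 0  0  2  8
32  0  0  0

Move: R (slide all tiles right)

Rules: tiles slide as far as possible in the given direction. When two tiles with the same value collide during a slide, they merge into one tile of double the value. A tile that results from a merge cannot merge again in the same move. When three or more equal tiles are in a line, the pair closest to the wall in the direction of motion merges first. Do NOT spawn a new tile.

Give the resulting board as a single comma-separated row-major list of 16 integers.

Answer: 0, 0, 8, 2, 0, 0, 32, 2, 0, 0, 2, 8, 0, 0, 0, 32

Derivation:
Slide right:
row 0: [0, 4, 4, 2] -> [0, 0, 8, 2]
row 1: [0, 32, 0, 2] -> [0, 0, 32, 2]
row 2: [0, 0, 2, 8] -> [0, 0, 2, 8]
row 3: [32, 0, 0, 0] -> [0, 0, 0, 32]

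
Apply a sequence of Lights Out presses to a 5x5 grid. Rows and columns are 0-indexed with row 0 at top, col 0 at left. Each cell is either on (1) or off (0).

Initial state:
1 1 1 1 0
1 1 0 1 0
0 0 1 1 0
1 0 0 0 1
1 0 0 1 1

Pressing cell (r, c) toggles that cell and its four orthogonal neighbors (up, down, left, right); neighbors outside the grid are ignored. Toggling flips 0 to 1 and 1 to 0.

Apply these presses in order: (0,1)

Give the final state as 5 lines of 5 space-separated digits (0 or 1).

Answer: 0 0 0 1 0
1 0 0 1 0
0 0 1 1 0
1 0 0 0 1
1 0 0 1 1

Derivation:
After press 1 at (0,1):
0 0 0 1 0
1 0 0 1 0
0 0 1 1 0
1 0 0 0 1
1 0 0 1 1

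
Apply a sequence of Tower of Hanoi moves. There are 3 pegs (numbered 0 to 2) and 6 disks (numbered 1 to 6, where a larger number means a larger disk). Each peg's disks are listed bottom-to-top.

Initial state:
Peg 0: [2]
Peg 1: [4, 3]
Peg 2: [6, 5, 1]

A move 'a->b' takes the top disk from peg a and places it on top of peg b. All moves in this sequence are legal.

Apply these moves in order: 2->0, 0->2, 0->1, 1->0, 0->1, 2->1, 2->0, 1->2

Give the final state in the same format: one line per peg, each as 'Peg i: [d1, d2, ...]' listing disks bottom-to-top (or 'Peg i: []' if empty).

Answer: Peg 0: [5]
Peg 1: [4, 3, 2]
Peg 2: [6, 1]

Derivation:
After move 1 (2->0):
Peg 0: [2, 1]
Peg 1: [4, 3]
Peg 2: [6, 5]

After move 2 (0->2):
Peg 0: [2]
Peg 1: [4, 3]
Peg 2: [6, 5, 1]

After move 3 (0->1):
Peg 0: []
Peg 1: [4, 3, 2]
Peg 2: [6, 5, 1]

After move 4 (1->0):
Peg 0: [2]
Peg 1: [4, 3]
Peg 2: [6, 5, 1]

After move 5 (0->1):
Peg 0: []
Peg 1: [4, 3, 2]
Peg 2: [6, 5, 1]

After move 6 (2->1):
Peg 0: []
Peg 1: [4, 3, 2, 1]
Peg 2: [6, 5]

After move 7 (2->0):
Peg 0: [5]
Peg 1: [4, 3, 2, 1]
Peg 2: [6]

After move 8 (1->2):
Peg 0: [5]
Peg 1: [4, 3, 2]
Peg 2: [6, 1]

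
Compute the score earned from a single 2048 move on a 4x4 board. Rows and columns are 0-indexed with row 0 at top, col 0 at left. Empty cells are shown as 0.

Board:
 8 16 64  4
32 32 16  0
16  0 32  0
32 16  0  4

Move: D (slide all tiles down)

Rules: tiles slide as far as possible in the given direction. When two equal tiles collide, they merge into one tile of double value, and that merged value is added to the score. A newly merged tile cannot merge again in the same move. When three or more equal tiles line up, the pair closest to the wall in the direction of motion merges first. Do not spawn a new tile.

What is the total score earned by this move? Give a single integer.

Answer: 8

Derivation:
Slide down:
col 0: [8, 32, 16, 32] -> [8, 32, 16, 32]  score +0 (running 0)
col 1: [16, 32, 0, 16] -> [0, 16, 32, 16]  score +0 (running 0)
col 2: [64, 16, 32, 0] -> [0, 64, 16, 32]  score +0 (running 0)
col 3: [4, 0, 0, 4] -> [0, 0, 0, 8]  score +8 (running 8)
Board after move:
 8  0  0  0
32 16 64  0
16 32 16  0
32 16 32  8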